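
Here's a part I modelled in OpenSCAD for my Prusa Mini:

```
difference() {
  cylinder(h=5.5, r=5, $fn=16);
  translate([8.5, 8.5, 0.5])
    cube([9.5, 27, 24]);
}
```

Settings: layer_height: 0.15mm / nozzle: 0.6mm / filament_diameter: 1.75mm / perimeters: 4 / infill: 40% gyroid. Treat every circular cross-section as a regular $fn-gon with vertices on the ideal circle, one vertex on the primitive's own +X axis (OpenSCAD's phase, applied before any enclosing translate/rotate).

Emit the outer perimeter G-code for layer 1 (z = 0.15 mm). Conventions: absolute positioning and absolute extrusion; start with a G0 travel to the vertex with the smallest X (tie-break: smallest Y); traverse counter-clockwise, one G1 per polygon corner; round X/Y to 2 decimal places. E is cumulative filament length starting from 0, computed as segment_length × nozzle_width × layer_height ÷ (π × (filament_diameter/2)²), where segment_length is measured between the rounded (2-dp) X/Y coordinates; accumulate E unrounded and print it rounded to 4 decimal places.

G0 X-5.00 Y0.00 Z0.15
G1 X-4.62 Y-1.91 E0.0729
G1 X-3.54 Y-3.54 E0.1460
G1 X-1.91 Y-4.62 E0.2192
G1 X0.00 Y-5.00 E0.2921
G1 X1.91 Y-4.62 E0.3649
G1 X3.54 Y-3.54 E0.4381
G1 X4.62 Y-1.91 E0.5113
G1 X5.00 Y0.00 E0.5841
G1 X4.62 Y1.91 E0.6570
G1 X3.54 Y3.54 E0.7302
G1 X1.91 Y4.62 E0.8033
G1 X0.00 Y5.00 E0.8762
G1 X-1.91 Y4.62 E0.9491
G1 X-3.54 Y3.54 E1.0222
G1 X-4.62 Y1.91 E1.0954
G1 X-5.00 Y0.00 E1.1683

At z = 0.15 mm: the cylinder: section is a regular 16-gon, circumradius r=5; the cube at (8.5, 8.5) is not intersected at this z (z outside [0.5, 24.5]); After the difference (first − rest): none of the subtracted shapes is present at this height, so the r=5 cylinder is unchanged — 1 connected region. The outline is a single polygon with 16 vertices. Extrusion per mm of travel: 0.6 × 0.15 / (π × 0.875²) = 0.037418. Accumulating E over each segment gives final E = 1.1683.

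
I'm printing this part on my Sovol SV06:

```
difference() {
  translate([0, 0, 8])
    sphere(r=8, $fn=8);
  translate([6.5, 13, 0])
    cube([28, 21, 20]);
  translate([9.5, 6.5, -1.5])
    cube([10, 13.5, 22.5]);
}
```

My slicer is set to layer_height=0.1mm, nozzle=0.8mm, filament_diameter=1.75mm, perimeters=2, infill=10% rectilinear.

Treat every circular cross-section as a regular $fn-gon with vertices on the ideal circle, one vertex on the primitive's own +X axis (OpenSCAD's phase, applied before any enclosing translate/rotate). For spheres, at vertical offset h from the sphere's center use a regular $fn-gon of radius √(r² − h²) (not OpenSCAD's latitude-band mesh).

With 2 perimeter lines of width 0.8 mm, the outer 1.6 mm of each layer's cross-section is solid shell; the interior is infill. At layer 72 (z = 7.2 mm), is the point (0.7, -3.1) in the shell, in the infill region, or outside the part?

infill

At z = 7.2 mm: the sphere: section is a regular 8-gon, circumradius = √(r²−h²) = √(8²−0.8²) = 7.960; the cube at (6.5, 13) (footprint 28×21) is included at this height; the 10×13.5 cube at (9.5, 6.5) contributes its full rectangle; Taking the first minus the rest: starting from the r=8 sphere, the 28×21 cube at (6.5, 13) misses the remaining region (no effect); the 10×13.5 cube at (9.5, 6.5) misses the remaining region (no effect) — 1 connected region. Overall, the cross-section is a single solid region. The nearest boundary edge runs (5.63, -5.63)→(-0.00, -7.96); distance from the point to it = 4.22 mm. The point is inside the cross-section and 4.22 mm from the nearest boundary — more than the 1.6 mm shell width (2 × 0.8), so it's in the infill interior.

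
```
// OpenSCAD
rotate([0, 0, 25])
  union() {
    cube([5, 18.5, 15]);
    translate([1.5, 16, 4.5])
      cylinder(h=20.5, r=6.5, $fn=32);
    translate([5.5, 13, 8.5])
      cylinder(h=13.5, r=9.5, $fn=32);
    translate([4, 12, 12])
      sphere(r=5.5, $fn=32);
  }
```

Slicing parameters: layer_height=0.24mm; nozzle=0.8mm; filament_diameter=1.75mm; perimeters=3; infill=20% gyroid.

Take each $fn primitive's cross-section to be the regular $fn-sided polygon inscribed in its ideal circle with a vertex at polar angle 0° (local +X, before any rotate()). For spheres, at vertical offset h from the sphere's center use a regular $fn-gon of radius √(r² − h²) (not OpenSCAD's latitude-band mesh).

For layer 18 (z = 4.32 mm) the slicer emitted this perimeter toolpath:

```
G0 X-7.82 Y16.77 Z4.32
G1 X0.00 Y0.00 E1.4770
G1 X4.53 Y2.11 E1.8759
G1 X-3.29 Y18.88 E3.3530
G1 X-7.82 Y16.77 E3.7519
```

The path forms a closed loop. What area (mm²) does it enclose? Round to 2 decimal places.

Apply the shoelace formula to the sequence of (X, Y) vertices; enclosed area = 92.47 mm².

92.47 mm²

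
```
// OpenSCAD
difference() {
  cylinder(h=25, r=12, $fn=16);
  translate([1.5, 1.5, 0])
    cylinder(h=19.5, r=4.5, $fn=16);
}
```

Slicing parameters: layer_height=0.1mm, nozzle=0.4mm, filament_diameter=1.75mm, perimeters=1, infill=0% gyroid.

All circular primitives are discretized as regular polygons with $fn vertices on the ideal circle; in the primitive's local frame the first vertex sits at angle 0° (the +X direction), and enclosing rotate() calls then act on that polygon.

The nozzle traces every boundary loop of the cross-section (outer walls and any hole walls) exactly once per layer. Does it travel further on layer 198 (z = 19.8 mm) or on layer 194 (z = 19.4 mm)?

Layer 198 (z = 19.8): the r=12 cylinder contributes a regular 16-gon of circumradius 12 (perimeter = 2·16·12.000·sin(180°/16) = 74.91 mm); the cylinder at (1.5, 1.5) does not reach this height (z outside [0, 19.5]); Subtracting the remaining from the first: none of the subtracted shapes is present at this height, so the r=12 cylinder is unchanged — boundary = 74.91 mm. So its perimeter = 74.91 mm. Layer 194 (z = 19.4): the cylinder: section is a regular 16-gon, circumradius r=12 (perimeter = 2·16·12.000·sin(180°/16) = 74.91 mm); the r=4.5 cylinder at (1.5, 1.5) gives a regular 16-gon of circumradius 4.5 (constant along its height) (perimeter = 2·16·4.500·sin(180°/16) = 28.09 mm); After the difference (first − rest): starting from the r=12 cylinder, the r=4.5 cylinder at (1.5, 1.5) lies wholly inside it (removes its full 61.99 mm² and its 28.09 mm outline becomes a hole wall) — boundary (outer + 1 inner loop) = 103.01 mm. So its perimeter = 103.01 mm. Layer 194 is larger (103.01 vs 74.91 mm).

layer 194 (z = 19.4 mm)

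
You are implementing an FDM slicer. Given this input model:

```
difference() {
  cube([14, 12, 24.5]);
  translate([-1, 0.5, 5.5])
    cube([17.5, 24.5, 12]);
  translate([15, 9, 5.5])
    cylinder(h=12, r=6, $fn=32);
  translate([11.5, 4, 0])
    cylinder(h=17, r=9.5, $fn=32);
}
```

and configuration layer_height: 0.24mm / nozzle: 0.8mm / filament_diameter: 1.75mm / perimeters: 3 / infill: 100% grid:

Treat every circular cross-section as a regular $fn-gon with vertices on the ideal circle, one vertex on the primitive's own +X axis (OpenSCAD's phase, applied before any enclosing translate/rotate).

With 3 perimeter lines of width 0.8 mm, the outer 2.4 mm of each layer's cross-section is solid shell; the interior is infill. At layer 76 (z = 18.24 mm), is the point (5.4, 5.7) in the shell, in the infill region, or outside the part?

At z = 18.24 mm: the cube is present — its section is the full 14×12 rectangle; the cube at (-1, 0.5) does not reach this height (z outside [5.5, 17.5]); the cylinder at (15, 9) is not intersected at this z (z outside [5.5, 17.5]); the cylinder at (11.5, 4) is not intersected at this z (z outside [0, 17]); Subtracting the remaining from the first: none of the subtracted shapes is present at this height, so the 14×12 cube is unchanged — 1 connected region. Overall, the cross-section is a single solid region. The nearest boundary edge runs (0.00, 12.00)→(0.00, 0.00); distance from the point to it = 5.40 mm. The point is inside the cross-section and 5.40 mm from the nearest boundary — more than the 2.4 mm shell width (3 × 0.8), so it's in the infill interior.

infill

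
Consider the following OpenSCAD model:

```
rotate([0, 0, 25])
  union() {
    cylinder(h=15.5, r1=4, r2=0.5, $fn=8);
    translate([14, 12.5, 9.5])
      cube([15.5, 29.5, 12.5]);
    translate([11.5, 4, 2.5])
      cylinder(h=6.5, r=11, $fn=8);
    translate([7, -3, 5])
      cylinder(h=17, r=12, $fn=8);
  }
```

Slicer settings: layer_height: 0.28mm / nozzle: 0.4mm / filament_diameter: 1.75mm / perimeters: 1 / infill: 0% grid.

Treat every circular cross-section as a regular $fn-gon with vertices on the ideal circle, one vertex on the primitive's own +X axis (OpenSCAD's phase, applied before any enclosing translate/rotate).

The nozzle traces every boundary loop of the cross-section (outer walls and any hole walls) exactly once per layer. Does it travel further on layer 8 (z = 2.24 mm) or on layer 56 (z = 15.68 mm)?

layer 56 (z = 15.68 mm)

Layer 8 (z = 2.24): the cone: at t=0.145 of its height the radius interpolates to r₁+(r₂−r₁)t = 3.494, giving a regular 8-gon of that circumradius (perimeter = 2·8·3.494·sin(180°/8) = 21.39 mm); the cube at (14, 12.5) is absent (z outside [9.5, 22]); the cylinder at (11.5, 4) is absent (z outside [2.5, 9]); the cylinder at (7, -3) does not reach this height (z outside [5, 22]); Taking the union: only the cone is present, so the union is just that shape — boundary = 21.39 mm; (whole slice rotated 25° about Z — lengths, areas and connectivity unchanged). So its perimeter = 21.39 mm. Layer 56 (z = 15.68): the cone is absent (z outside [0, 15.5]); the cube at (14, 12.5) (footprint 15.5×29.5) is included at this height (perimeter 90.00 mm); the cylinder at (11.5, 4) does not reach this height (z outside [2.5, 9]); the cylinder at (7, -3): section is a regular 8-gon, circumradius r=12 (perimeter = 2·8·12.000·sin(180°/8) = 73.48 mm); Combining (union): the 2 present regions are separate (no shared area or edge), so areas and boundary lengths simply add and each stays a separate island — boundary = 163.48 mm; (rotated 25° about Z; rotation is an isometry so areas/perimeters/island counts are preserved). So its perimeter = 163.48 mm. Layer 56 is larger (163.48 vs 21.39 mm).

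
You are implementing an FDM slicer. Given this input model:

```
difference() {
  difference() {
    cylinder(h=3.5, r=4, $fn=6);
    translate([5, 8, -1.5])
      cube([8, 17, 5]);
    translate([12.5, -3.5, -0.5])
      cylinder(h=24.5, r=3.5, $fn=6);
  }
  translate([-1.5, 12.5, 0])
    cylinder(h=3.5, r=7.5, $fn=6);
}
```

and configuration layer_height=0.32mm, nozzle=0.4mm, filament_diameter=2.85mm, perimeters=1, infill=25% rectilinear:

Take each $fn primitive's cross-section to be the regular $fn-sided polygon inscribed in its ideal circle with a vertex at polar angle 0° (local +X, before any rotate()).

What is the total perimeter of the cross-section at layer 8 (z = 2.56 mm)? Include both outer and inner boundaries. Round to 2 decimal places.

24.00 mm

At z = 2.56 mm: the cylinder: section is a regular 6-gon, circumradius r=4 (perimeter = 2·6·4.000·sin(180°/6) = 24.00 mm); the 8×17 cube at (5, 8) contributes its full rectangle (perimeter 50.00 mm); the cylinder at (12.5, -3.5): section is a regular 6-gon, circumradius r=3.5 (perimeter = 2·6·3.500·sin(180°/6) = 21.00 mm); Taking the first minus the rest: starting from the r=4 cylinder, the 8×17 cube at (5, 8) misses the remaining region (no effect); the r=3.5 cylinder at (12.5, -3.5) misses the remaining region (no effect) — boundary = 24.00 mm; the r=7.5 cylinder at (-1.5, 12.5) contributes a regular 6-gon of circumradius 7.5 (perimeter = 2·6·7.500·sin(180°/6) = 45.00 mm); After the difference (first − rest): starting from that combined region, the r=7.5 cylinder at (-1.5, 12.5) misses the remaining region (no effect) — boundary = 24.00 mm. Overall, the cross-section is a single solid region. Total boundary length (outer) = 24.00 mm.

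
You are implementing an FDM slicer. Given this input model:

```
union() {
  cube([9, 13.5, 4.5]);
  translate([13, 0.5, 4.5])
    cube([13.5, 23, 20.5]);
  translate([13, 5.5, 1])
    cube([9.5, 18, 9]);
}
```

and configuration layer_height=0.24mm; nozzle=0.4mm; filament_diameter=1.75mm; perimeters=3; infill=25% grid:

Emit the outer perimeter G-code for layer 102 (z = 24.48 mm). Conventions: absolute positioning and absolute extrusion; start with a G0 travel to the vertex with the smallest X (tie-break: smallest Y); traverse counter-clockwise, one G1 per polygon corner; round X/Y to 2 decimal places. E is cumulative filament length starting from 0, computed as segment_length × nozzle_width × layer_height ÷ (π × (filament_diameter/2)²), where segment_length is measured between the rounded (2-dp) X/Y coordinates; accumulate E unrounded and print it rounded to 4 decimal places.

G0 X13.00 Y0.50 Z24.48
G1 X26.50 Y0.50 E0.5388
G1 X26.50 Y23.50 E1.4568
G1 X13.00 Y23.50 E1.9956
G1 X13.00 Y0.50 E2.9136

At z = 24.48 mm: the cube is absent (z outside [0, 4.5]); the cube at (13, 0.5) is present — its section is the full 13.5×23 rectangle; the cube at (13, 5.5) is not intersected at this z (z outside [1, 10]); Merging all regions: only the 13.5×23 cube at (13, 0.5) is present, so the union is just that shape — 1 connected region. The outline is a single polygon with 4 vertices. Extrusion per mm of travel: 0.4 × 0.24 / (π × 0.875²) = 0.039912. Accumulating E over each segment gives final E = 2.9136.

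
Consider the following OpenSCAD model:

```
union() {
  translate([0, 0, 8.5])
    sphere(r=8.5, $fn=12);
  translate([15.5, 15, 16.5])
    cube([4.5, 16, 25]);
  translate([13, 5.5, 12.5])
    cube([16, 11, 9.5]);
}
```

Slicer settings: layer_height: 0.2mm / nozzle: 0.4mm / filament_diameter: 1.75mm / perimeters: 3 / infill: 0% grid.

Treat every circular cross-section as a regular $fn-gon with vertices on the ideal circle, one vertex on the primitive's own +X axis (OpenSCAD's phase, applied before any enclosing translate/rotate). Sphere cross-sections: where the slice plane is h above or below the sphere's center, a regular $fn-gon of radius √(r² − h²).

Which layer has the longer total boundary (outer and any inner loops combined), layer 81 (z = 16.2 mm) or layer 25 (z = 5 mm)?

layer 81 (z = 16.2 mm)

Layer 81 (z = 16.2): the r=8.5 sphere slices to a regular 12-gon of circumradius 3.600 (√(r²−h²) with h=7.7 from center) (perimeter = 2·12·3.600·sin(180°/12) = 22.36 mm); the cube at (15.5, 15) is absent (z outside [16.5, 41.5]); the cube at (13, 5.5) (footprint 16×11) is included at this height (perimeter 54.00 mm); Combining (union): the 2 present regions are separate (no shared area or edge), so areas and boundary lengths simply add and each stays a separate island — boundary = 76.36 mm. So its perimeter = 76.36 mm. Layer 25 (z = 5): the r=8.5 sphere slices to a regular 12-gon of circumradius 7.746 (√(r²−h²) with h=3.5 from center) (perimeter = 2·12·7.746·sin(180°/12) = 48.12 mm); the cube at (15.5, 15) does not reach this height (z outside [16.5, 41.5]); the cube at (13, 5.5) does not reach this height (z outside [12.5, 22]); Taking the union: only the r=8.5 sphere is present, so the union is just that shape — boundary = 48.12 mm. So its perimeter = 48.12 mm. Layer 81 is larger (76.36 vs 48.12 mm).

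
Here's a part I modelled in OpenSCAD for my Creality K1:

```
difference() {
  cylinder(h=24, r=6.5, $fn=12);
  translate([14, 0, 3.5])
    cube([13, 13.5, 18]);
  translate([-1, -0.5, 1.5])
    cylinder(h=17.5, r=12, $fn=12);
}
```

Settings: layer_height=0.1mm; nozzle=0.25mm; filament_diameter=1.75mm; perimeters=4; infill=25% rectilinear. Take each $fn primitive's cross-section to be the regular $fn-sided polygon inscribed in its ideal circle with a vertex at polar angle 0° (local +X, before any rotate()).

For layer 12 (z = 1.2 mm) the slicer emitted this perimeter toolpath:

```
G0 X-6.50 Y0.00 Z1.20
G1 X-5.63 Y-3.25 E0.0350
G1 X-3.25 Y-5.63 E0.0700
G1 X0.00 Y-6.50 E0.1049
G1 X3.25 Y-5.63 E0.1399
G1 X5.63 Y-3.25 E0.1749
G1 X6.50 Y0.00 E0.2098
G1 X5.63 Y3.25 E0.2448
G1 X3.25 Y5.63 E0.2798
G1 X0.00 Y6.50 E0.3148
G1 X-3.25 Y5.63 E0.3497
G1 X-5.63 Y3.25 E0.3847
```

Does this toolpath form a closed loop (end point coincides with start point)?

Start point (G0): (-6.50, 0.00). End point (last G1): the path does not return to the start — open.

no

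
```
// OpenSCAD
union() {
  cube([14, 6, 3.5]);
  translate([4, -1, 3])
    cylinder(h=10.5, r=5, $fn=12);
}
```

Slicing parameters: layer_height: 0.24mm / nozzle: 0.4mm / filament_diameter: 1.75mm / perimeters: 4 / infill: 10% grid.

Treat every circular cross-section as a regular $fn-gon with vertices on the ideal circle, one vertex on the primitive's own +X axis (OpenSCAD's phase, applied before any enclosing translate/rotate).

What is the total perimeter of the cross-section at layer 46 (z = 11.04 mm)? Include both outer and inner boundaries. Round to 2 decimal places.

31.06 mm

At z = 11.04 mm: the cube does not reach this height (z outside [0, 3.5]); the r=5 cylinder at (4, -1) contributes a regular 12-gon of circumradius 5 (perimeter = 2·12·5.000·sin(180°/12) = 31.06 mm); Taking the union: only the r=5 cylinder at (4, -1) is present, so the union is just that shape — boundary = 31.06 mm. Overall, the cross-section is a single solid region. Total boundary length (outer) = 31.06 mm.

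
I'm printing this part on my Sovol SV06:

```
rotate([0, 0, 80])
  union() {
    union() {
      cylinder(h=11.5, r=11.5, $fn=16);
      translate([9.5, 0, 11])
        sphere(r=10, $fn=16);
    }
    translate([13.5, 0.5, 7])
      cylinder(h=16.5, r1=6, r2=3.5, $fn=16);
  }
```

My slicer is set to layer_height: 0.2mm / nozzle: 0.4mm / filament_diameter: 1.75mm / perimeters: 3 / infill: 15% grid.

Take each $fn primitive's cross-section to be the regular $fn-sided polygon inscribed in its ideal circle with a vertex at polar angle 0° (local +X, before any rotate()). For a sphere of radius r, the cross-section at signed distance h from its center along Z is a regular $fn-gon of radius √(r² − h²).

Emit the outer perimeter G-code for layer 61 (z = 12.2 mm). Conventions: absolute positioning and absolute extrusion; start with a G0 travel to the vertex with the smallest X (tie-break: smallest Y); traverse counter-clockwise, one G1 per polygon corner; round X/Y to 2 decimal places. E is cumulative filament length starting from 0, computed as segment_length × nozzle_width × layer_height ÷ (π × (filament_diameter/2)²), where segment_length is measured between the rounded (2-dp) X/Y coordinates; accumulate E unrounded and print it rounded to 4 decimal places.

G0 X-8.13 Y11.08 Z12.20
G1 X-8.04 Y7.21 E0.1288
G1 X-6.48 Y3.66 E0.2577
G1 X-3.68 Y0.98 E0.3866
G1 X-0.07 Y-0.42 E0.5154
G1 X3.80 Y-0.34 E0.6442
G1 X7.34 Y1.22 E0.7728
G1 X10.02 Y4.02 E0.9017
G1 X11.43 Y7.63 E1.0306
G1 X11.34 Y11.50 E1.1594
G1 X9.78 Y15.05 E1.2884
G1 X6.98 Y17.73 E1.4173
G1 X3.37 Y19.13 E1.5461
G1 X-0.50 Y19.05 E1.6748
G1 X-4.04 Y17.49 E1.8035
G1 X-6.72 Y14.69 E1.9324
G1 X-8.13 Y11.08 E2.0613

At z = 12.2 mm: the cylinder is not intersected at this z (z outside [0, 11.5]); the r=10 sphere at (9.5, 0) slices to a regular 16-gon of circumradius 9.928 (√(r²−h²) with h=1.2 from center); Taking the union: only the r=10 sphere at (9.5, 0) is present, so the union is just that shape — 1 connected region; the cone at (13.5, 0.5) contributes a regular 16-gon of circumradius 5.212 (interpolated between r1=6 and r2=3.5 at t=0.315); Combining (union): the cone at (13.5, 0.5) lies entirely inside the result so far, so the union is just the result so far — 1 connected region; (whole slice rotated 80° about Z — lengths, areas and connectivity unchanged). The outline is a single polygon with 16 vertices. Extrusion per mm of travel: 0.4 × 0.2 / (π × 0.875²) = 0.033260. Accumulating E over each segment gives final E = 2.0613.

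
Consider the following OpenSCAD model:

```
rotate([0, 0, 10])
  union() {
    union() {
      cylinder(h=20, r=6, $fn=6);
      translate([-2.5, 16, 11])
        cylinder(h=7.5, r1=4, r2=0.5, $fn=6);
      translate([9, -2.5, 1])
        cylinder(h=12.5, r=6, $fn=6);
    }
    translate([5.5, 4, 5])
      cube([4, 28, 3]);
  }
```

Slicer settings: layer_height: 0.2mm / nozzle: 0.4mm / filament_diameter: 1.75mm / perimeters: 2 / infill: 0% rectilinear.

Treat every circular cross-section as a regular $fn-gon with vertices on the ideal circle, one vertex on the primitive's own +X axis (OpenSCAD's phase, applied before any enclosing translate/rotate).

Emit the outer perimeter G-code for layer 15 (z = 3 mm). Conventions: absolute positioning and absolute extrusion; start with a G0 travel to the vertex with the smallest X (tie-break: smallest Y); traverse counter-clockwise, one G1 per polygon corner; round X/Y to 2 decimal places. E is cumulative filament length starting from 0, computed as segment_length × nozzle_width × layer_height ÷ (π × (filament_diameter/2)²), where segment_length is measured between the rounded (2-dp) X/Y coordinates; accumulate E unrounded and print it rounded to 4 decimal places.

G0 X-5.91 Y-1.04 Z3.00
G1 X-2.05 Y-5.64 E0.1997
G1 X3.86 Y-4.60 E0.3993
G1 X4.39 Y-3.13 E0.4513
G1 X7.25 Y-6.54 E0.5993
G1 X13.15 Y-5.50 E0.7986
G1 X15.21 Y0.14 E0.9983
G1 X11.35 Y4.74 E1.1980
G1 X5.44 Y3.70 E1.3976
G1 X4.91 Y2.23 E1.4496
G1 X2.05 Y5.64 E1.5976
G1 X-3.86 Y4.60 E1.7972
G1 X-5.91 Y-1.04 E1.9968

At z = 3 mm: the r=6 cylinder gives a regular 6-gon of circumradius 6 (constant along its height); the cone at (-2.5, 16) is not intersected at this z (z outside [11, 18.5]); the r=6 cylinder at (9, -2.5) gives a regular 6-gon of circumradius 6 (constant along its height); Taking the union: the regions partially overlap (shared area 5.99 mm²), so overlapping operands fuse into one piece — 1 connected region; the cube at (5.5, 4) is not intersected at this z (z outside [5, 8]); Taking the union: only that combined region is present, so the union is just that shape — 1 connected region; (whole slice rotated 10° about Z — lengths, areas and connectivity unchanged). The outline is a single polygon with 12 vertices. Extrusion per mm of travel: 0.4 × 0.2 / (π × 0.875²) = 0.033260. Accumulating E over each segment gives final E = 1.9968.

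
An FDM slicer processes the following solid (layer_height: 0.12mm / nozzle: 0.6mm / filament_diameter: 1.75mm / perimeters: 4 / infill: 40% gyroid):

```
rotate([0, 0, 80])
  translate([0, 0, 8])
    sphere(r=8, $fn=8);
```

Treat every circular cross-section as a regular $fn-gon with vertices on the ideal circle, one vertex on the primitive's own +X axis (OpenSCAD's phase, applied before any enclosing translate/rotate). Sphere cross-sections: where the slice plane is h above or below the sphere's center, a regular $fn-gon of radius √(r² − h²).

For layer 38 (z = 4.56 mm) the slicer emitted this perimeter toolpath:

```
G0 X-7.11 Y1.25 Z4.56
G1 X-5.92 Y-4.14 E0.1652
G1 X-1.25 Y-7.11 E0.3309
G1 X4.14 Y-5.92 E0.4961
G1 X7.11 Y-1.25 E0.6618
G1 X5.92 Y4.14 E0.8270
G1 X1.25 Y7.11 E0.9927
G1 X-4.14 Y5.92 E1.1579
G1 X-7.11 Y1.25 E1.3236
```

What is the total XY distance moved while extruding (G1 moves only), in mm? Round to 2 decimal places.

44.22 mm

Sum the Euclidean lengths of each G1 segment: total = 44.22 mm.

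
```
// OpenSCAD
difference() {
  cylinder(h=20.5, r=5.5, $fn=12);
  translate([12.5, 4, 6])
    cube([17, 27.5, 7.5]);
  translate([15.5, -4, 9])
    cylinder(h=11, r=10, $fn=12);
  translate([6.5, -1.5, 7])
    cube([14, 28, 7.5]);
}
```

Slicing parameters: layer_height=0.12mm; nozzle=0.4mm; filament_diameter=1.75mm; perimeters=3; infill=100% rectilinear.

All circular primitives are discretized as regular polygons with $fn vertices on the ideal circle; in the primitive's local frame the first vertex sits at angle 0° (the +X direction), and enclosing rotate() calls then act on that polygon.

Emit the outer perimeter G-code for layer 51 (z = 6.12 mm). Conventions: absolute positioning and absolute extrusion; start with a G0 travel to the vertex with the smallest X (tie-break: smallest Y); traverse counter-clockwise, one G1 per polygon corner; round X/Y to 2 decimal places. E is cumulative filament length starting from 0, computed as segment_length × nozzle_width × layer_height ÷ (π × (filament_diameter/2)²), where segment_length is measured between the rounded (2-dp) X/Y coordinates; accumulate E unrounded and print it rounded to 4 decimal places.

G0 X-5.50 Y0.00 Z6.12
G1 X-4.76 Y-2.75 E0.0568
G1 X-2.75 Y-4.76 E0.1136
G1 X0.00 Y-5.50 E0.1704
G1 X2.75 Y-4.76 E0.2272
G1 X4.76 Y-2.75 E0.2839
G1 X5.50 Y0.00 E0.3408
G1 X4.76 Y2.75 E0.3976
G1 X2.75 Y4.76 E0.4543
G1 X0.00 Y5.50 E0.5112
G1 X-2.75 Y4.76 E0.5680
G1 X-4.76 Y2.75 E0.6247
G1 X-5.50 Y0.00 E0.6816

At z = 6.12 mm: the r=5.5 cylinder contributes a regular 12-gon of circumradius 5.5; the cube at (12.5, 4) is present — its section is the full 17×27.5 rectangle; the cylinder at (15.5, -4) does not reach this height (z outside [9, 20]); the cube at (6.5, -1.5) is absent (z outside [7, 14.5]); After the difference (first − rest): starting from the r=5.5 cylinder, the 17×27.5 cube at (12.5, 4) misses the remaining region (no effect) — 1 connected region. The outline is a single polygon with 12 vertices. Extrusion per mm of travel: 0.4 × 0.12 / (π × 0.875²) = 0.019956. Accumulating E over each segment gives final E = 0.6816.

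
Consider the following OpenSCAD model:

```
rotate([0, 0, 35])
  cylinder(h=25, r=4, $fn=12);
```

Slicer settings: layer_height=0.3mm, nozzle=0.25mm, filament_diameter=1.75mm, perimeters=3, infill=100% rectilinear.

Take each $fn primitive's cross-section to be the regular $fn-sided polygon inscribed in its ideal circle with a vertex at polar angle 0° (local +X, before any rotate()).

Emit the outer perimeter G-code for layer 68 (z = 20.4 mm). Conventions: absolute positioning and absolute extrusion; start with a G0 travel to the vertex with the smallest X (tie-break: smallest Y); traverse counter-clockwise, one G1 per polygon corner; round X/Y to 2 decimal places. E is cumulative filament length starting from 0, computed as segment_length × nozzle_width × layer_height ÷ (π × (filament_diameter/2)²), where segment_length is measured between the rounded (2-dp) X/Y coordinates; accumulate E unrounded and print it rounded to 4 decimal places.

At z = 20.4 mm: the cylinder: section is a regular 12-gon, circumradius r=4; (whole slice rotated 35° about Z — lengths, areas and connectivity unchanged). The outline is a single polygon with 12 vertices. Extrusion per mm of travel: 0.25 × 0.3 / (π × 0.875²) = 0.031181. Accumulating E over each segment gives final E = 0.7747.

G0 X-3.98 Y-0.35 Z20.40
G1 X-3.28 Y-2.29 E0.0643
G1 X-1.69 Y-3.63 E0.1291
G1 X0.35 Y-3.98 E0.1937
G1 X2.29 Y-3.28 E0.2580
G1 X3.63 Y-1.69 E0.3228
G1 X3.98 Y0.35 E0.3874
G1 X3.28 Y2.29 E0.4517
G1 X1.69 Y3.63 E0.5165
G1 X-0.35 Y3.98 E0.5811
G1 X-2.29 Y3.28 E0.6454
G1 X-3.63 Y1.69 E0.7102
G1 X-3.98 Y-0.35 E0.7747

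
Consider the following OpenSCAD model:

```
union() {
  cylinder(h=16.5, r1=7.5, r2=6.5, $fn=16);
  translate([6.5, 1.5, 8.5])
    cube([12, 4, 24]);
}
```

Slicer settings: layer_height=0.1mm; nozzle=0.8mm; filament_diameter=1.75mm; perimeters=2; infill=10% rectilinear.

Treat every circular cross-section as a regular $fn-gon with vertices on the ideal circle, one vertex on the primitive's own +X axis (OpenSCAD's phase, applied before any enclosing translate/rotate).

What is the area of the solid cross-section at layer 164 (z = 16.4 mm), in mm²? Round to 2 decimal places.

At z = 16.4 mm: the cone: at t=0.994 of its height the radius interpolates to r₁+(r₂−r₁)t = 6.506, giving a regular 16-gon of that circumradius (area = (16/2)·6.506²·sin(360°/16) = 129.59 mm²); the cube at (6.5, 1.5) (footprint 12×4) is included at this height (area 48.00 mm²); Combining (union): the 2 present regions are separate (no shared area or edge), so areas and boundary lengths simply add and each stays a separate island — area = 177.59 mm². Overall, the cross-section has 2 separate islands. Net area = 177.59 mm².

177.59 mm²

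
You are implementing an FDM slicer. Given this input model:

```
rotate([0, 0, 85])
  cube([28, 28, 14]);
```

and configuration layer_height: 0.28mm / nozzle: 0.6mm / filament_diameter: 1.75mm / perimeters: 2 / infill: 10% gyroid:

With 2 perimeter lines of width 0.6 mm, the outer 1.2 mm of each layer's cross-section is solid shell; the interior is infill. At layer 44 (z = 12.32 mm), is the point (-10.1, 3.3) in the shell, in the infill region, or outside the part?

infill

At z = 12.32 mm: the 28×28 cube contributes its full rectangle; (rotated 85° about Z; rotation is an isometry so areas/perimeters/island counts are preserved). Overall, the cross-section is a single solid region. Undo the 85° rotation: the query point maps to (2.407, 10.349) in the un-rotated model frame. The nearest boundary edge runs (0.00, 28.00)→(0.00, 0.00); distance from the point to it = 2.41 mm. The point is inside the cross-section and 2.41 mm from the nearest boundary — more than the 1.2 mm shell width (2 × 0.6), so it's in the infill interior.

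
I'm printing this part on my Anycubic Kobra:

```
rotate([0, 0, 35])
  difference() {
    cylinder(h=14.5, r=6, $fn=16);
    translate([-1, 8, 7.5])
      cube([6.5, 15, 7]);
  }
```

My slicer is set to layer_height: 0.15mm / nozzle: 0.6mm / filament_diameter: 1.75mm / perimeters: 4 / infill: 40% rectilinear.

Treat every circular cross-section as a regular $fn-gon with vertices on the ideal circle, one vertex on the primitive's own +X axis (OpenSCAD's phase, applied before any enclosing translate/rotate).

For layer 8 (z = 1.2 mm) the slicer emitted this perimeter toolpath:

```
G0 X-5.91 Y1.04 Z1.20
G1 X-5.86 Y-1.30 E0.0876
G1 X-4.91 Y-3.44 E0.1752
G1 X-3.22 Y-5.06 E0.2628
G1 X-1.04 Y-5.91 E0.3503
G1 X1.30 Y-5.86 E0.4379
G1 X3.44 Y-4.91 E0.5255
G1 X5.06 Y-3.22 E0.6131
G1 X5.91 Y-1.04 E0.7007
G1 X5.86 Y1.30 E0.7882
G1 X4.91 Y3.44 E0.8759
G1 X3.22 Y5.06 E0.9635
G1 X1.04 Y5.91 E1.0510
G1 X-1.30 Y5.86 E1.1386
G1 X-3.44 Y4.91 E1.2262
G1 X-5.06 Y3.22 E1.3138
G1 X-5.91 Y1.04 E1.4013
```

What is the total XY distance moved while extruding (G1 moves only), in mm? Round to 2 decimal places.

37.45 mm

Sum the Euclidean lengths of each G1 segment: total = 37.45 mm.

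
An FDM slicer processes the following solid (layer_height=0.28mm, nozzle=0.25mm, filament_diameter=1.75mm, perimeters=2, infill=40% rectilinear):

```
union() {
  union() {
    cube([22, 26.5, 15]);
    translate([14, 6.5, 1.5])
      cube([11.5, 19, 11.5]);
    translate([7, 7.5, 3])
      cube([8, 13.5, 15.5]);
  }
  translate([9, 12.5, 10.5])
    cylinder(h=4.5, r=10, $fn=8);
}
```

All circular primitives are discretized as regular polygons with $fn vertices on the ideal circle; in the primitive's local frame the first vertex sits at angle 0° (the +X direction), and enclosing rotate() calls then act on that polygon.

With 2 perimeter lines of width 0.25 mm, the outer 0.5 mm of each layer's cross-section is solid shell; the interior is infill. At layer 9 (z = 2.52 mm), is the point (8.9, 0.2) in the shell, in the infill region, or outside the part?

shell

At z = 2.52 mm: the 22×26.5 cube contributes its full rectangle; the 11.5×19 cube at (14, 6.5) contributes its full rectangle; the cube at (7, 7.5) is not intersected at this z (z outside [3, 18.5]); Taking the union: the regions partially overlap (shared area 152.00 mm²), so overlapping operands fuse into one piece — 1 connected region; the cylinder at (9, 12.5) does not reach this height (z outside [10.5, 15]); Merging all regions: only that combined region is present, so the union is just that shape — 1 connected region. Overall, the cross-section is a single solid region. The nearest boundary edge runs (22.00, 0.00)→(0.00, 0.00); distance from the point to it = 0.20 mm. The point is inside the cross-section, 0.20 mm from the nearest boundary — within the 0.5 mm shell band (2 × 0.25).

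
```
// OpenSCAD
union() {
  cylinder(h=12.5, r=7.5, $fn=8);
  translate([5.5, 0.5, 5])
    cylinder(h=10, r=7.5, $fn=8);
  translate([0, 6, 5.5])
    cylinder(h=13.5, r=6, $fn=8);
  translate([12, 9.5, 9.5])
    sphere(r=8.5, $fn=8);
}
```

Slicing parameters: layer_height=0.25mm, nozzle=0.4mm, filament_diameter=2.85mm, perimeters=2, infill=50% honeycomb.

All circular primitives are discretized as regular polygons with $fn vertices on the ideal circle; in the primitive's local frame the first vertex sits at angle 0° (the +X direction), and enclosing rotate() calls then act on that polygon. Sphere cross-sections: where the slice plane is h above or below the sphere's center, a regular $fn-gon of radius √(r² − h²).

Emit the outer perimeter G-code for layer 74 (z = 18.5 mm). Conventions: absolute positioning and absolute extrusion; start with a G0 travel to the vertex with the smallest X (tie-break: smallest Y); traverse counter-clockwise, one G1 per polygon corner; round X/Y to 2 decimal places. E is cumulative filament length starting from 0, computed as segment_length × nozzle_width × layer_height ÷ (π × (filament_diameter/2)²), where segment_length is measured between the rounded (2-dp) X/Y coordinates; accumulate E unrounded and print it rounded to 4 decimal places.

At z = 18.5 mm: the cylinder does not reach this height (z outside [0, 12.5]); the cylinder at (5.5, 0.5) is not intersected at this z (z outside [5, 15]); the cylinder at (0, 6): section is a regular 8-gon, circumradius r=6; the sphere at (12, 9.5) does not reach this height (|z−center|=9.000 > r=8.5); Combining (union): only the r=6 cylinder at (0, 6) is present, so the union is just that shape — 1 connected region. The outline is a single polygon with 8 vertices. Extrusion per mm of travel: 0.4 × 0.25 / (π × 1.425²) = 0.015675. Accumulating E over each segment gives final E = 0.5757.

G0 X-6.00 Y6.00 Z18.50
G1 X-4.24 Y1.76 E0.0720
G1 X0.00 Y0.00 E0.1439
G1 X4.24 Y1.76 E0.2159
G1 X6.00 Y6.00 E0.2879
G1 X4.24 Y10.24 E0.3598
G1 X0.00 Y12.00 E0.4318
G1 X-4.24 Y10.24 E0.5037
G1 X-6.00 Y6.00 E0.5757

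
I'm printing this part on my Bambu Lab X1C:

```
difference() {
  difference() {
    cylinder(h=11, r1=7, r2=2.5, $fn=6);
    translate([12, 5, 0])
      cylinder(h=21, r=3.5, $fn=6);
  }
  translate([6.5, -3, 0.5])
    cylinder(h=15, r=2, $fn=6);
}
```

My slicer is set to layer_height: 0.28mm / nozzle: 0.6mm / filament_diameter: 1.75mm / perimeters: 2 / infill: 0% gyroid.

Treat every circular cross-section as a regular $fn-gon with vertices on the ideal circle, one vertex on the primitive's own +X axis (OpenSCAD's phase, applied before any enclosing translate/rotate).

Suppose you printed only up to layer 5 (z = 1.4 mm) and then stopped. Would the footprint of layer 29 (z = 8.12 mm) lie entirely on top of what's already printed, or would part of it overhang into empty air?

entirely on top

Compare the two slices. At z = 1.4: the cone (r1=7→r2=2.5) has section circumradius 6.427 here — a regular 6-gon (area = (6/2)·6.427²·sin(360°/6) = 107.33 mm²); the r=3.5 cylinder at (12, 5) contributes a regular 6-gon of circumradius 3.5 (area = (6/2)·3.500²·sin(360°/6) = 31.83 mm²); After the difference (first − rest): starting from the cone (107.33 mm²), the r=3.5 cylinder at (12, 5) misses the remaining region (no effect) — area = 107.33 mm²; the cylinder at (6.5, -3): section is a regular 6-gon, circumradius r=2 (area = (6/2)·2.000²·sin(360°/6) = 10.39 mm²); Taking the first minus the rest: starting from that combined region (107.33 mm²), the r=2 cylinder at (6.5, -3) partially overlaps it — only the 0.35 mm² overlap (of its 10.39 mm²) is removed, clipping the outline — area = 106.97 mm². At z = 8.12: the cone (r1=7→r2=2.5) has section circumradius 3.678 here — a regular 6-gon (area = (6/2)·3.678²·sin(360°/6) = 35.15 mm²); the cylinder at (12, 5): section is a regular 6-gon, circumradius r=3.5 (area = (6/2)·3.500²·sin(360°/6) = 31.83 mm²); Subtracting the remaining from the first: starting from the cone (35.15 mm²), the r=3.5 cylinder at (12, 5) misses the remaining region (no effect) — area = 35.15 mm²; the cylinder at (6.5, -3): section is a regular 6-gon, circumradius r=2 (area = (6/2)·2.000²·sin(360°/6) = 10.39 mm²); Taking the first minus the rest: starting from that combined region (35.15 mm²), the r=2 cylinder at (6.5, -3) misses the remaining region (no effect) — area = 35.15 mm². Checking containment: the cross-section at z = 8.12 is a subset of the cross-section at z = 1.4.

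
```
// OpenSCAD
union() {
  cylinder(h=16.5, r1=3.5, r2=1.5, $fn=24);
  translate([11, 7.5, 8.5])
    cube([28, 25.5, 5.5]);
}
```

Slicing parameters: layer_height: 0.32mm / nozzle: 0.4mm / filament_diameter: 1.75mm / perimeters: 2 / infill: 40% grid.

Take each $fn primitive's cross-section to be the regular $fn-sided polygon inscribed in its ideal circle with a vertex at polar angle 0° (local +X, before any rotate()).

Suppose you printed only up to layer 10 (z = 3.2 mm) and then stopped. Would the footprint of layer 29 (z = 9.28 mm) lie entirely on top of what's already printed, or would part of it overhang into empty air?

part overhangs

Compare the two slices. At z = 3.2: the cone: at t=0.194 of its height the radius interpolates to r₁+(r₂−r₁)t = 3.112, giving a regular 24-gon of that circumradius (area = (24/2)·3.112²·sin(360°/24) = 30.08 mm²); the cube at (11, 7.5) does not reach this height (z outside [8.5, 14]); Merging all regions: only the cone is present, so the union is just that shape — area = 30.08 mm². At z = 9.28: the cone: at t=0.562 of its height the radius interpolates to r₁+(r₂−r₁)t = 2.375, giving a regular 24-gon of that circumradius (area = (24/2)·2.375²·sin(360°/24) = 17.52 mm²); the 28×25.5 cube at (11, 7.5) contributes its full rectangle (area 714.00 mm²); Combining (union): the 2 present regions are separate (no shared area or edge), so areas and boundary lengths simply add and each stays a separate island — area = 731.52 mm². Checking containment: at z = 9.28 the cross-section extends beyond the z = 3.2 cross-section by about 714.00 mm².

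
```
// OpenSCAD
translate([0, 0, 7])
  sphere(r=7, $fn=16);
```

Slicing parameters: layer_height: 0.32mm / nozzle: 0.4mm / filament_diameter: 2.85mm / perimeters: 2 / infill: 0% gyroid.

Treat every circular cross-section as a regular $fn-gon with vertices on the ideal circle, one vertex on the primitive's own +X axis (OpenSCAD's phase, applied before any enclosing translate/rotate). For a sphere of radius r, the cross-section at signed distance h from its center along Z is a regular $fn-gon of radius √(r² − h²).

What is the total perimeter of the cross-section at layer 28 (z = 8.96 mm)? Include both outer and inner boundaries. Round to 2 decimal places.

41.95 mm

At z = 8.96 mm: the r=7 sphere contributes a regular 16-gon of circumradius √(7²−1.96²) = 6.720 (perimeter = 2·16·6.720·sin(180°/16) = 41.95 mm). Overall, the cross-section is a single solid region. Total boundary length (outer) = 41.95 mm.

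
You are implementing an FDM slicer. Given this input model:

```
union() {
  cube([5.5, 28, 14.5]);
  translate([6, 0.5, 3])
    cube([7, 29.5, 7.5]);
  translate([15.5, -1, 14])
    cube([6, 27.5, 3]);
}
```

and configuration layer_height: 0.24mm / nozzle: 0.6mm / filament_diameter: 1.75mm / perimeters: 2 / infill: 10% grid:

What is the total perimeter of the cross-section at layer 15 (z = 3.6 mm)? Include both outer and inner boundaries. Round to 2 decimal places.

140.00 mm

At z = 3.6 mm: the cube (footprint 5.5×28) is included at this height (perimeter 67.00 mm); the cube at (6, 0.5) is present — its section is the full 7×29.5 rectangle (perimeter 73.00 mm); the cube at (15.5, -1) is not intersected at this z (z outside [14, 17]); Taking the union: the 2 present regions are separate (no shared area or edge), so areas and boundary lengths simply add and each stays a separate island — boundary = 140.00 mm. Overall, the cross-section has 2 separate islands. Total boundary length (outer) = 140.00 mm.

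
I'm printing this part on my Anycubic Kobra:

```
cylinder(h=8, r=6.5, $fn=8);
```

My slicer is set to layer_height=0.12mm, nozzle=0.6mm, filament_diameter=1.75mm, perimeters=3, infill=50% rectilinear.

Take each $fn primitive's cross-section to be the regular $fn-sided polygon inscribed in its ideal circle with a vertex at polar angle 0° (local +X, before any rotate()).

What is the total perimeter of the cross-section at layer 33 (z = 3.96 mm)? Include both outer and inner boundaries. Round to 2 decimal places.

At z = 3.96 mm: the r=6.5 cylinder gives a regular 8-gon of circumradius 6.5 (constant along its height) (perimeter = 2·8·6.500·sin(180°/8) = 39.80 mm). Overall, the cross-section is a single solid region. Total boundary length (outer) = 39.80 mm.

39.80 mm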